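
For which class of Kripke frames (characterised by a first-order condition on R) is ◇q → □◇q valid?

the Euclidean property

This schema is the 5 axiom.
It corresponds to the Euclidean property: ∀x ∀y ∀z (Rxy ∧ Rxz → Ryz).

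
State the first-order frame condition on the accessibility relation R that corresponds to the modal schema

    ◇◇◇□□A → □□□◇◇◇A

∀x ∀y ∀z ((xR³y ∧ xR³z) → ∃w (yR²w ∧ zR³w))

This is a Sahlqvist (Geach-type) schema ◇^3□^2A → □^3◇^3A.
Minimal-valuation argument: fix x; take any y with xR^3y and any z with xR^3z. Set V(A) to the set of worlds R-reachable from y in exactly 2 steps. Then □^2A holds at y, so the antecedent holds at x; validity forces ◇^3A at z, giving a w with zR^3w and yR^2w.
First-order correspondent: ∀x ∀y ∀z ((xR³y ∧ xR³z) → ∃w (yR²w ∧ zR³w)).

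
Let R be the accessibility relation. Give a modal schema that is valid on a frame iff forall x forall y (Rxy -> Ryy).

This is shift-reflexivity; the standard corresponding axiom is T□: □(□s → s).
Suppose □(□s→s) is valid. Take Rxy and set V(s)={w : Ryw}. Then at y, □s holds; since □(□s→s) at x, □s→s at y, so s at y, i.e. Ryy.

□(□s → s)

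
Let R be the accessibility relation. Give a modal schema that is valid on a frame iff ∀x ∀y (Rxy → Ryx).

ψ → □◇ψ

The condition is symmetry. The B schema ψ → □◇ψ defines it.
Suppose ψ→□◇ψ is valid. Take Rxy and set V(ψ)={x}. Then ψ at x, so □◇ψ at x, so ◇ψ at y, so some z with Ryz has ψ; z=x, i.e. Ryx.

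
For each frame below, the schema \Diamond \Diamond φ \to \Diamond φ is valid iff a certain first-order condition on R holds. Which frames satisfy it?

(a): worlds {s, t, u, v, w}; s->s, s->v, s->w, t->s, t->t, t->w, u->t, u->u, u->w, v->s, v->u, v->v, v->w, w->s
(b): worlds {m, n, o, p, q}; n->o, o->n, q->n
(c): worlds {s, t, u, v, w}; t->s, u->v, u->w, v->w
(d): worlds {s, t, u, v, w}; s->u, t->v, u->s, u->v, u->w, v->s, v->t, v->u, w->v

The schema corresponds to a generalized confluence (Geach) condition: \forall x \forall y (x R^2 y \to \exists w (y = w \wedge xRw)).
(a): fails — sR²u but no w* with u=w* and sRw*.
(b): fails — nR²n but no w with n=w and nRw.
(c): holds.
(d): fails — sR²s but no w* with s=w* and sRw*.

(c)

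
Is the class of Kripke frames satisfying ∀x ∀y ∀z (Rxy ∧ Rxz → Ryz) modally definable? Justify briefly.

This is a Sahlqvist condition; the 5 axiom ◇q → □◇q defines it.
Suppose ◇q→□◇q is valid. Take Rxy, Rxz and set V(q)={y}. Then ◇q at x, so □◇q at x, so ◇q at z, so some w with Rzw has q; w=y, i.e. Rzy. By symmetry of the argument, Ryz.

Yes — defined by ◇q → □◇q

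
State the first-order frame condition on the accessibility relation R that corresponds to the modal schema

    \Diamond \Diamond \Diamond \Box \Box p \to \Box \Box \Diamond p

This is a Sahlqvist (Geach-type) schema ◇^3□^2p → □^2◇^1p.
Minimal-valuation argument: fix x; take any y with xR^3y and any z with xR^2z. Set V(p) to the set of worlds R-reachable from y in exactly 2 steps. Then □^2p holds at y, so the antecedent holds at x; validity forces ◇^1p at z, giving a w with zR^1w and yR^2w.
First-order correspondent: \forall x \forall y \forall z ((x R^3 y \wedge x R^2 z) \to \exists w (y R^2 w \wedge zRw)).

\forall x \forall y \forall z ((x R^3 y \wedge x R^2 z) \to \exists w (y R^2 w \wedge zRw))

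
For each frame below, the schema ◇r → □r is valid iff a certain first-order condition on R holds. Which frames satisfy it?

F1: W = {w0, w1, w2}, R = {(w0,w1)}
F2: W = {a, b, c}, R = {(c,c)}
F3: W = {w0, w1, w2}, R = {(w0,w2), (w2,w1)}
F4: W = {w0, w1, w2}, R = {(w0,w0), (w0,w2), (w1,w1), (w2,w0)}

The schema corresponds to partial functionality: ∀x ∀y ∀z (Rxy ∧ Rxz → y = z).
F1: holds.
F2: holds.
F3: holds.
F4: fails — w0 sees both w0 and w2.
Valid on: F1, F2, F3.

F1, F2, F3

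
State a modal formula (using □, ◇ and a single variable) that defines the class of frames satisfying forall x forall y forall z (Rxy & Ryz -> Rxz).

□r → □□r

The condition is transitivity. The 4 schema □r → □□r defines it.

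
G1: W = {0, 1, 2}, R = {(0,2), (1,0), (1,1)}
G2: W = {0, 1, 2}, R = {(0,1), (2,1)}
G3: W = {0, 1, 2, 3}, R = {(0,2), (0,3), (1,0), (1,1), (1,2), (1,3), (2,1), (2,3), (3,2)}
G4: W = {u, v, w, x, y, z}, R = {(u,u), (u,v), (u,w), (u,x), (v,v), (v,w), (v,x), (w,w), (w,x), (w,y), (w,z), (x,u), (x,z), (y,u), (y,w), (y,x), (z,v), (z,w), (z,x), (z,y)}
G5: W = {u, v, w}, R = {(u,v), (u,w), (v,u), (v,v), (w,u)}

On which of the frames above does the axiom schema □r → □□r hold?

G2

The schema corresponds to transitivity: ∀x ∀y ∀z (Rxy ∧ Ryz → Rxz).
G1: fails — R10 and R02 but not R12.
G2: ✓.
G3: fails — R32 and R23 but not R33.
G4: fails — Ryx and Rxz but not Ryz.
G5: fails — Ruv and Rvu but not Ruu.
Valid on: G2.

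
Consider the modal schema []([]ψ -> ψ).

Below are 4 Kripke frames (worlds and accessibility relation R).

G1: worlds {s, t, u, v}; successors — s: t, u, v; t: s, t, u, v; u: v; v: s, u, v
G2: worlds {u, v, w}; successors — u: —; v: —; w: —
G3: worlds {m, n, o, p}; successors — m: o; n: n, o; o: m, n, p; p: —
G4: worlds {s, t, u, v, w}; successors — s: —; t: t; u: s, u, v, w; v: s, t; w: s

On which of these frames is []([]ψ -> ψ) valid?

G2

This is the axiom for shift-reflexivity; its first-order frame correspondent is forall x forall y (Rxy -> Ryy).
G1: fails — Rvu but not Ruu.
G2: holds.
G3: fails — Rom but not Rmm.
G4: fails — Ruv but not Rvv.
Valid on: G2.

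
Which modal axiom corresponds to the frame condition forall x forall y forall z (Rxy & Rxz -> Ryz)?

The condition is the Euclidean property. The 5 schema ◇p → □◇p defines it.
Suppose ◇p→□◇p is valid. Take Rxy, Rxz and set V(p)={y}. Then ◇p at x, so □◇p at x, so ◇p at z, so some w with Rzw has p; w=y, i.e. Rzy. By symmetry of the argument, Ryz.

◇p → □◇p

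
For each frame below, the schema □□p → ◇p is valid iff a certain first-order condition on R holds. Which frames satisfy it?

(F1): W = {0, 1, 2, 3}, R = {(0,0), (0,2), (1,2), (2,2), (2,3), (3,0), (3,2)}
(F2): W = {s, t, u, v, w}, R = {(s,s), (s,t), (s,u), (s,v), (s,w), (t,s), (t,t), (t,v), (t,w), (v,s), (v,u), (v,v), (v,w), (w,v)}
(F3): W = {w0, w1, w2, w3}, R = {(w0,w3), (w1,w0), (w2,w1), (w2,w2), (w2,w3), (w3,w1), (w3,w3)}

This is the axiom for a generalized confluence (Geach) condition; its first-order frame correspondent is ∀x ∃w (xR²w ∧ xRw).
(F1): satisfies the condition.
(F2): fails — at u but no w* with uR²w* and uRw*.
(F3): fails — at w1 but no w with w1R²w and w1Rw.

(F1)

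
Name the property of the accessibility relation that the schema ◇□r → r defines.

symmetry: ∀x ∀y (Rxy → Ryx)

This schema is equivalent to the B axiom r → □◇r.
It corresponds to symmetry: ∀x ∀y (Rxy → Ryx).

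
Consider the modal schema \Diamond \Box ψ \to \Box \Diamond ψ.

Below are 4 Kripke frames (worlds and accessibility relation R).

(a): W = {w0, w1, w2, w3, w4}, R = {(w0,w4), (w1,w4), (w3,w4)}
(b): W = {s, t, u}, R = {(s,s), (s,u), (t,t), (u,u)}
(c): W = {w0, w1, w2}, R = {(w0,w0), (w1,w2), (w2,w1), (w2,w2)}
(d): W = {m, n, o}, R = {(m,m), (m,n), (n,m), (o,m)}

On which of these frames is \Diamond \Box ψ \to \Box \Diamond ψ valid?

(b), (c), (d)

Frame correspondent (Sahlqvist): \forall x \forall y \forall z (Rxy \wedge Rxz \to \exists w (Ryw \wedge Rzw)) — i.e. convergence.
(a): fails — Rw0w4 and Rw0w4 but w4 and w4 have no common successor.
(b): ✓.
(c): ✓.
(d): ✓.
Valid on: (b), (c), (d).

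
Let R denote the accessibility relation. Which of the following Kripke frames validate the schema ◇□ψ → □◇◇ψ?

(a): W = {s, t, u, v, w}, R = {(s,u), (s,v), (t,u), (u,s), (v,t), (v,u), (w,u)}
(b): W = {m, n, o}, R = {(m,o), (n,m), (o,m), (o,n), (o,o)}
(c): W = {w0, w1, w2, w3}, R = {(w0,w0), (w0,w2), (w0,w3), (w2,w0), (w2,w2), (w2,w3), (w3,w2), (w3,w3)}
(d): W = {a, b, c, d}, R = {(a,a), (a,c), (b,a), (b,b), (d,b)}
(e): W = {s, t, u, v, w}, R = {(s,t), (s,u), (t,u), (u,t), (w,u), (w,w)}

The schema corresponds to a generalized confluence (Geach) condition: ∀x ∀y ∀z ((xRy ∧ xRz) → ∃w (yRw ∧ zR²w)).
(a): fails — sRu, sRu but no w* with uRw* and uR²w*.
(b): fails — oRn, oRn but no w with nRw and nR²w.
(c): ✓.
(d): fails — aRa, aRc but no w with aRw and cR²w.
(e): fails — sRt, sRt but no w* with tRw* and tR²w*.
Valid on: (c).

(c)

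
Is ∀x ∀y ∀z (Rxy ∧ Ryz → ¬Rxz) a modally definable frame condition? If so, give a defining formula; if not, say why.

No

Modal frame validity is preserved under surjective bounded morphisms.
The 5-cycle (worlds a,b,c,d,e with a→b→c→d→e→a) is intransitive. Mapping every world to a single reflexive point • is a surjective bounded morphism; the reflexive point is not intransitive (R••∧R•• but R••).
So the class is not modally definable.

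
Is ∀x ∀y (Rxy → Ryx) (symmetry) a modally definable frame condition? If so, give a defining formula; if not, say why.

The condition is symmetry. A defining modal formula is q → □◇q.
Suppose q→□◇q is valid. Take Rxy and set V(q)={x}. Then q at x, so □◇q at x, so ◇q at y, so some z with Ryz has q; z=x, i.e. Ryx.

Definable; q → □◇q defines it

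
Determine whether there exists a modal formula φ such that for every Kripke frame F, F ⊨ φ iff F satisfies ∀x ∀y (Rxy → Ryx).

Yes: it is symmetry, defined by the B schema q → □◇q.
Suppose q→□◇q is valid. Take Rxy and set V(q)={x}. Then q at x, so □◇q at x, so ◇q at y, so some z with Ryz has q; z=x, i.e. Ryx.

Yes — defined by q → □◇q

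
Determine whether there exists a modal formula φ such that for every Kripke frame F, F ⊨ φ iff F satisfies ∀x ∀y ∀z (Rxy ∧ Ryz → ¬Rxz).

No

Modal frame validity is preserved under surjective bounded morphisms.
The 3-cycle (worlds s,t,u with s→t→u→s) is intransitive. Mapping every world to a single reflexive point • is a surjective bounded morphism; the reflexive point is not intransitive (R••∧R•• but R••).
So the class is not modally definable.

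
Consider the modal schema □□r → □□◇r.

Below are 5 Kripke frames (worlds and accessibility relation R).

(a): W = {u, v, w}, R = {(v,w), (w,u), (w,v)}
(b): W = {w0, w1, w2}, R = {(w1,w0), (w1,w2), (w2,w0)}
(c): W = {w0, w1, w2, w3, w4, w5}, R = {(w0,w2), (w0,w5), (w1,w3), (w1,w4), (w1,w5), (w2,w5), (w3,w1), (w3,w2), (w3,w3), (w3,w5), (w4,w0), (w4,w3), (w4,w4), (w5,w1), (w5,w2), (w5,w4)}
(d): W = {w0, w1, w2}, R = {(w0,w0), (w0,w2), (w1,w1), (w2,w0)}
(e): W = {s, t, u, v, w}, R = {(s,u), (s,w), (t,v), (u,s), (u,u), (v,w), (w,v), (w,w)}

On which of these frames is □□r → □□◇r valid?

This is the axiom for a generalized confluence (Geach) condition; its first-order frame correspondent is ∀x ∀z (xR²z → ∃w (xR²w ∧ zRw)).
(a): fails — vR²u but no t with vR²t and uRt.
(b): fails — w1R²w0 but no w with w1R²w and w0Rw.
(c): fails — w2R²w2 but no w with w2R²w and w2Rw.
(d): condition met.
(e): condition met.

(d), (e)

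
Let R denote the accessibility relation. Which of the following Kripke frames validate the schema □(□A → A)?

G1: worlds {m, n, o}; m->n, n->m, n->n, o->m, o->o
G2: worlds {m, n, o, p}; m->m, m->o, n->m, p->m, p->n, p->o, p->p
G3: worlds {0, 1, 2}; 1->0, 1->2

This is the axiom for shift-reflexivity; its first-order frame correspondent is ∀x ∀y (Rxy → Ryy).
G1: fails — Rom but not Rmm.
G2: fails — Rpn but not Rnn.
G3: fails — R12 but not R22.
Valid on no frame.

none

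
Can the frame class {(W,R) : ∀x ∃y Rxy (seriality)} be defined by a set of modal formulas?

Definable; □p → ◇p defines it

This is a Sahlqvist condition; the D axiom □p → ◇p defines it.
Suppose □p→◇p is valid. At any x set V(p)=W. Then □p at x, so ◇p at x, so x has a successor.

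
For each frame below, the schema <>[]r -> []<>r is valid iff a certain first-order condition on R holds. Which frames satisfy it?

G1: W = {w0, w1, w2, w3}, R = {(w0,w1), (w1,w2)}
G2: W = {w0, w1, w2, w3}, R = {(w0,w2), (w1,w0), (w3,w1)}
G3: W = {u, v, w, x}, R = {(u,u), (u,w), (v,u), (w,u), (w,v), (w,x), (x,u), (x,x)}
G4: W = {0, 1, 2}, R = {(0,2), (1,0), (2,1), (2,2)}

The schema corresponds to convergence: forall x forall y forall z (Rxy & Rxz -> exists w (Ryw & Rzw)).
G1: fails — Rw1w2 and Rw1w2 but w2 and w2 have no common successor.
G2: fails — Rw0w2 and Rw0w2 but w2 and w2 have no common successor.
G3: ✓.
G4: fails — R22 and R21 but 2 and 1 have no common successor.
Valid on: G3.

G3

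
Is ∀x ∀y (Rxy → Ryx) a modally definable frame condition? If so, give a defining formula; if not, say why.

Yes, by r → □◇r

Yes: it is symmetry, defined by the B schema r → □◇r.
Suppose r→□◇r is valid. Take Rxy and set V(r)={x}. Then r at x, so □◇r at x, so ◇r at y, so some z with Ryz has r; z=x, i.e. Ryx.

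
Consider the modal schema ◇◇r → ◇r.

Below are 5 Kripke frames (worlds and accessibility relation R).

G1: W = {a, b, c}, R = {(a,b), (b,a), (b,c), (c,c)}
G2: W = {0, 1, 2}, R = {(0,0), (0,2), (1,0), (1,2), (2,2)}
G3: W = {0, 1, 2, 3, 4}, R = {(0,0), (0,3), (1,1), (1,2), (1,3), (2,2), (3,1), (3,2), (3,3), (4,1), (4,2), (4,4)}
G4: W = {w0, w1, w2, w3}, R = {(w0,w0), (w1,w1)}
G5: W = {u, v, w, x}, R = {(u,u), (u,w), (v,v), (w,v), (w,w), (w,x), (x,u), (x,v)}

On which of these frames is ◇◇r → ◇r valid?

G2, G4

The schema corresponds to transitivity: ∀x ∀y ∀z (Rxy ∧ Ryz → Rxz).
G1: fails — Rab and Rba but not Raa.
G2: satisfies the condition.
G3: fails — R03 and R32 but not R02.
G4: satisfies the condition.
G5: fails — Ruw and Rwx but not Rux.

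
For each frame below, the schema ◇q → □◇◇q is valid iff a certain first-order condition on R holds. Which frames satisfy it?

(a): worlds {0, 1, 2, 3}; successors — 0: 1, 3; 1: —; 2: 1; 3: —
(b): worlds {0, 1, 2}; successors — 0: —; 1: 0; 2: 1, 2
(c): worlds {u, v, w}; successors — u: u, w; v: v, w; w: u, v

(c)

Frame correspondent (Sahlqvist): ∀x ∀y ∀z ((xRy ∧ xRz) → ∃w (y = w ∧ zR²w)) — i.e. a generalized confluence (Geach) condition.
(a): fails — 0R1, 0R1 but no w with 1=w and 1R²w.
(b): fails — 1R0, 1R0 but no w with 0=w and 0R²w.
(c): satisfies the condition.
Valid on: (c).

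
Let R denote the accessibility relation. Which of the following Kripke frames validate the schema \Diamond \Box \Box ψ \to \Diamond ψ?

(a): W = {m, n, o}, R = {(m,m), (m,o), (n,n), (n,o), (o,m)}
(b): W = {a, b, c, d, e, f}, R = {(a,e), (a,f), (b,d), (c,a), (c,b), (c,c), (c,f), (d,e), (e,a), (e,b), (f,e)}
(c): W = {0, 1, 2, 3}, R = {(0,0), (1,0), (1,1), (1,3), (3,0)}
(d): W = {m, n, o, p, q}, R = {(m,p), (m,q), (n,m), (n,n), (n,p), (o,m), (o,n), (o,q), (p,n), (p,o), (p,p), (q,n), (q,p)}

The schema corresponds to a generalized confluence (Geach) condition: \forall x \forall y (xRy \to \exists w (y R^2 w \wedge xRw)).
(a): holds.
(b): fails — aRf but no w with fR²w and aRw.
(c): holds.
(d): holds.

(a), (c), (d)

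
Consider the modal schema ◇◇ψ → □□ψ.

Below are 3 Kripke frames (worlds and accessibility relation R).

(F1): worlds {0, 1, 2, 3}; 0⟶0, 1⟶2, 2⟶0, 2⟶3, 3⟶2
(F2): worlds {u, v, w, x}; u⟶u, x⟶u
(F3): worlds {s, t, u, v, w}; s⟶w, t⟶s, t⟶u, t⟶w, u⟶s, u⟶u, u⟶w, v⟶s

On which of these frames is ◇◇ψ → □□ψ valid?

(F2)

Frame correspondent (Sahlqvist): ∀x ∀y ∀z ((xR²y ∧ xR²z) → ∃w (y = w ∧ z = w)) — i.e. a generalized confluence (Geach) condition.
(F1): fails — 1R²0, 1R²3 but 0 ≠ 3.
(F2): satisfies the condition.
(F3): fails — tR²s, tR²u but s ≠ u.
Valid on: (F2).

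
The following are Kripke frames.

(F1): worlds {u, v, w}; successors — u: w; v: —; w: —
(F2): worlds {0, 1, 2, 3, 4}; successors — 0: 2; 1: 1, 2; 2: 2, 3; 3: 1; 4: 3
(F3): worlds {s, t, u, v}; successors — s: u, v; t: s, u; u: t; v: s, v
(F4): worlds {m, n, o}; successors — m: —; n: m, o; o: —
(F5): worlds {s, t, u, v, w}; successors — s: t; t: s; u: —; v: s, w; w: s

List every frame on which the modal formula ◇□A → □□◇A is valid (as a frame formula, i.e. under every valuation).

(F1), (F4)

Frame correspondent (Sahlqvist): ∀x ∀y ∀z ((xRy ∧ xR²z) → ∃w (yRw ∧ zRw)) — i.e. a generalized confluence (Geach) condition.
(F1): satisfies the condition.
(F2): fails — 0R2, 0R²3 but no w with 2Rw and 3Rw.
(F3): fails — sRu, sR²s but no w with uRw and sRw.
(F4): satisfies the condition.
(F5): fails — sRt, sR²s but no w* with tRw* and sRw*.
Valid on: (F1), (F4).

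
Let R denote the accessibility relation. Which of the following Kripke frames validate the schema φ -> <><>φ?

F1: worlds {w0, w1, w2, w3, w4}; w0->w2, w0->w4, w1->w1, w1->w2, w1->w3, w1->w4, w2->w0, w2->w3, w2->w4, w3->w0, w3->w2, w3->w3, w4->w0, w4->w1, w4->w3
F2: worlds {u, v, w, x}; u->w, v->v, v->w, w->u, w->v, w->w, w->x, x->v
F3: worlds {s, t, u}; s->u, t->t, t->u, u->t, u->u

This is the axiom for a generalized confluence (Geach) condition; its first-order frame correspondent is forall x exists w (x = w & x R^2 w).
F1: ✓.
F2: fails — at x but no t with x=t and xR²t.
F3: fails — at s but no w with s=w and sR²w.
Valid on: F1.

F1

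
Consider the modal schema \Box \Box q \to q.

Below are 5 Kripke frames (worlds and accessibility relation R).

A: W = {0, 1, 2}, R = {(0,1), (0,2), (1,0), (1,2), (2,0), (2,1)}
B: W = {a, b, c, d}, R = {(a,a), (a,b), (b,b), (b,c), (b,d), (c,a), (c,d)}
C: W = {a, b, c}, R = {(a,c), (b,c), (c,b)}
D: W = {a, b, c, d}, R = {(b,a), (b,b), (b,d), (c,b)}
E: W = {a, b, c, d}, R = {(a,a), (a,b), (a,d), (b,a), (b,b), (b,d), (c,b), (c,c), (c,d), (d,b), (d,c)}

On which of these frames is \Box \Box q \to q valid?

Frame correspondent (Sahlqvist): \forall x \exists w (x R^2 w \wedge x = w) — i.e. a generalized confluence (Geach) condition.
A: condition met.
B: fails — at c but no w with cR²w and c=w.
C: fails — at a but no w with aR²w and a=w.
D: fails — at a but no w with aR²w and a=w.
E: condition met.

A, E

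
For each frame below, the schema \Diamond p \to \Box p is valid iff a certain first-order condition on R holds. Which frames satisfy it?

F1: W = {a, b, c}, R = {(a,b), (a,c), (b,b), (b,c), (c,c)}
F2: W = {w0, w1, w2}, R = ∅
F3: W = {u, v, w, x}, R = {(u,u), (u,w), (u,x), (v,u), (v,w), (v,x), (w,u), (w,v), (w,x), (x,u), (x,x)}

The schema corresponds to partial functionality: \forall x \forall y \forall z (Rxy \wedge Rxz \to y = z).
F1: fails — a sees both b and c.
F2: satisfies the condition.
F3: fails — u sees both u and w.
Valid on: F2.

F2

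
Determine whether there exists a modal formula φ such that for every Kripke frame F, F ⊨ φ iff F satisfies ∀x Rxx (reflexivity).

Yes: it is reflexivity, defined by the T schema □r → r.
Suppose □r→r is valid. At any x set V(r)={w : Rxw}. Then □r holds at x, so r holds at x, i.e. Rxx.

Yes — defined by □r → r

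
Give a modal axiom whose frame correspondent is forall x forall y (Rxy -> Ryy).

A defining formula is □(□r → r) (the T□ axiom).
Suppose □(□r→r) is valid. Take Rxy and set V(r)={w : Ryw}. Then at y, □r holds; since □(□r→r) at x, □r→r at y, so r at y, i.e. Ryy.

□(□r → r)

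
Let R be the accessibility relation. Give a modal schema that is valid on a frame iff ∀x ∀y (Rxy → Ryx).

A defining formula is r → □◇r (the B axiom).
Suppose r→□◇r is valid. Take Rxy and set V(r)={x}. Then r at x, so □◇r at x, so ◇r at y, so some z with Ryz has r; z=x, i.e. Ryx.

r → □◇r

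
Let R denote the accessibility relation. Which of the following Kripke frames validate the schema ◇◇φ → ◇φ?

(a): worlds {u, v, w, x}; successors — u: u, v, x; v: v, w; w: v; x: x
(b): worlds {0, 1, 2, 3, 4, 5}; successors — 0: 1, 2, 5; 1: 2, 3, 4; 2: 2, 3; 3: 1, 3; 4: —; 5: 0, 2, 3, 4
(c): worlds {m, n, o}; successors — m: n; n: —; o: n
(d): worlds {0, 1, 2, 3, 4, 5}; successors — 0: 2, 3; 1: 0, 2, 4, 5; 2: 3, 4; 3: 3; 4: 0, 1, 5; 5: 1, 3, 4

The schema corresponds to transitivity: ∀x ∀y ∀z (Rxy ∧ Ryz → Rxz).
(a): fails — Ruv and Rvw but not Ruw.
(b): fails — R02 and R23 but not R03.
(c): condition met.
(d): fails — R10 and R03 but not R13.
Valid on: (c).

(c)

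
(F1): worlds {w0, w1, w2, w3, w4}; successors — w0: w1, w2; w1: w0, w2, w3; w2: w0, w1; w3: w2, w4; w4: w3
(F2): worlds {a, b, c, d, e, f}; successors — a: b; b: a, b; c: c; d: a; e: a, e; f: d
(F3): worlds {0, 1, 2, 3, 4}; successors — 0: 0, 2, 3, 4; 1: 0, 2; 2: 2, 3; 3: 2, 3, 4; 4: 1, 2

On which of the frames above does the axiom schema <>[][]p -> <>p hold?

This is the axiom for a generalized confluence (Geach) condition; its first-order frame correspondent is forall x forall y (xRy -> exists w (y R^2 w & xRw)).
(F1): holds.
(F2): fails — fRd but no w with dR²w and fRw.
(F3): holds.
Valid on: (F1), (F3).

(F1), (F3)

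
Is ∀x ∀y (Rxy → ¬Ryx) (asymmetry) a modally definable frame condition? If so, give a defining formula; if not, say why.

Not definable by any modal formula

Any modally definable frame class is closed under surjective bounded morphisms.
The 5-cycle (worlds 0,1,2,3,4 with 0→1→2→3→4→0) is asymmetric. Mapping every world to a single reflexive point • is a surjective bounded morphism, and the reflexive point is not asymmetric (R•• but asymmetry requires ¬R••).
Hence asymmetry is not modally definable.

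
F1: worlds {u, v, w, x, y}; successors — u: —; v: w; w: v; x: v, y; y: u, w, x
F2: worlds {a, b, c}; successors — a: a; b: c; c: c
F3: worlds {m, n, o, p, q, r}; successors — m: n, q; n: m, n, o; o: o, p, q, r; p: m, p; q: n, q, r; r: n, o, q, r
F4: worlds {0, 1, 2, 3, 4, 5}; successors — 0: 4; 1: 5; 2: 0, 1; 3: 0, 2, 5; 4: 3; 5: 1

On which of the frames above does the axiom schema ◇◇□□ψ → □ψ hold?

Frame correspondent (Sahlqvist): ∀x ∀y ∀z ((xR²y ∧ xRz) → ∃w (yR²w ∧ z = w)) — i.e. a generalized confluence (Geach) condition.
F1: fails — vR²v, vRw but no t with vR²t and w=t.
F2: condition met.
F3: fails — nR²p, nRo but no w with pR²w and o=w.
F4: fails — 1R²1, 1R5 but no w with 1R²w and 5=w.
Valid on: F2.

F2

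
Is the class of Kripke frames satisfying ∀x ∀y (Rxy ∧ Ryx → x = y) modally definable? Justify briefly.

Modal frame validity is preserved under surjective bounded morphisms.
The 4-cycle (worlds a,b,c,d with a→b→c→d→a) is antisymmetric. Sending even-indexed worlds to s and odd-indexed worlds to t is a surjective bounded morphism onto the two-world frame with s↔t, which is not antisymmetric.
So no modal formula (or set of formulas) defines exactly the antisymmetric frames.

Not definable by any modal formula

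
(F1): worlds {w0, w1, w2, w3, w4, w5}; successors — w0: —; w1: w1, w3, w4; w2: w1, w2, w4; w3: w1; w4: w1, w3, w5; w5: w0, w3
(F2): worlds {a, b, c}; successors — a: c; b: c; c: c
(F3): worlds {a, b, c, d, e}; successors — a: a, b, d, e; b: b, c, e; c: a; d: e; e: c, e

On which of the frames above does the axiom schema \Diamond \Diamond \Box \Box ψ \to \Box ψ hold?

The schema corresponds to a generalized confluence (Geach) condition: \forall x \forall y \forall z ((x R^2 y \wedge xRz) \to \exists w (y R^2 w \wedge z = w)).
(F1): fails — w1R²w5, w1Rw3 but no w with w5R²w and w3=w.
(F2): satisfies the condition.
(F3): fails — aR²b, aRd but no w with bR²w and d=w.

(F2)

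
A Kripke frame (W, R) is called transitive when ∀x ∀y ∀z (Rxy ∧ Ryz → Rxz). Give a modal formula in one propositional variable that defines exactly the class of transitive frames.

□ψ → □□ψ

A defining formula is □ψ → □□ψ (the 4 axiom).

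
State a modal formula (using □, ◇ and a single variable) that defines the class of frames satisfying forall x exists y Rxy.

This is seriality; the standard corresponding axiom is D: □r → ◇r.
Suppose □r→◇r is valid. At any x set V(r)=W. Then □r at x, so ◇r at x, so x has a successor.

□r → ◇r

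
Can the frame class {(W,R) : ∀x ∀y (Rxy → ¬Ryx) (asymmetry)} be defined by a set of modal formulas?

Any modally definable frame class is closed under surjective bounded morphisms.
The 4-cycle (worlds w0,w1,w2,w3 with w0→w1→w2→w3→w0) is asymmetric. Mapping every world to a single reflexive point • is a surjective bounded morphism, and the reflexive point is not asymmetric (R•• but asymmetry requires ¬R••).
So the class is not modally definable.

No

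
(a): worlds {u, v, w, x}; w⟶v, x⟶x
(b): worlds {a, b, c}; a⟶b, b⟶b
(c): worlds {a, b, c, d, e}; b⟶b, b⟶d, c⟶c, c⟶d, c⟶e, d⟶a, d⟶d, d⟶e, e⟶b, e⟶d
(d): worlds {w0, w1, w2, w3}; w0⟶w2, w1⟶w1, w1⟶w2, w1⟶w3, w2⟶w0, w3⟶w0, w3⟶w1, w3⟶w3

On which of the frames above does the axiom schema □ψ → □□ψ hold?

(a), (b)

The schema corresponds to transitivity: ∀x ∀y ∀z (Rxy ∧ Ryz → Rxz).
(a): satisfies the condition.
(b): satisfies the condition.
(c): fails — Rcd and Rda but not Rca.
(d): fails — Rw1w2 and Rw2w0 but not Rw1w0.
Valid on: (a), (b).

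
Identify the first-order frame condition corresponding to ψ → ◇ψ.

Replacing ψ by ¬ψ and contraposing gives the equivalent schema □ψ → ψ.
Suppose □ψ→ψ is valid. At any x set V(ψ)={w : Rxw}. Then □ψ holds at x, so ψ holds at x, i.e. Rxx.
Conversely, on a frame with reflexivity the schema holds at every world under every valuation.
Frame condition: ∀x Rxx.

reflexivity: ∀x Rxx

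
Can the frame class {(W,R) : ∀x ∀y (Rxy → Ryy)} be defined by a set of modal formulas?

Yes: it is shift-reflexivity, defined by the T□ schema □(□r → r).
Suppose □(□r→r) is valid. Take Rxy and set V(r)={w : Ryw}. Then at y, □r holds; since □(□r→r) at x, □r→r at y, so r at y, i.e. Ryy.

Yes, by □(□r → r)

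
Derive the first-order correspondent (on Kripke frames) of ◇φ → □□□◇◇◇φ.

This is a Sahlqvist (Geach-type) schema ◇^1□^0φ → □^3◇^3φ.
Minimal-valuation argument: fix x; take any y with xR^1y and any z with xR^3z. Set V(φ) to the set of worlds R-reachable from y in exactly 0 steps. Then □^0φ holds at y, so the antecedent holds at x; validity forces ◇^3φ at z, giving a w with zR^3w and yR^0w.
First-order correspondent: ∀x ∀y ∀z ((xRy ∧ xR³z) → ∃w (y = w ∧ zR³w)).

∀x ∀y ∀z ((xRy ∧ xR³z) → ∃w (y = w ∧ zR³w))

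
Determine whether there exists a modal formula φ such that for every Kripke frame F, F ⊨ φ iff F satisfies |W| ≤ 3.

Not modally definable

If a class were modally definable it would be closed under disjoint unions (Goldblatt–Thomason).
Any modal formula valid on each of 4 disjoint one-world frames is valid on their disjoint union (validity is preserved under disjoint unions). Each one-world frame has |W|=1≤3, but the union has |W|=4.
So the class is not modally definable.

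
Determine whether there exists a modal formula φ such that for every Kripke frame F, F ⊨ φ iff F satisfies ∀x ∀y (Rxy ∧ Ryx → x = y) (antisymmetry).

No — not modally definable

Modal frame validity is preserved under surjective bounded morphisms.
The 8-cycle (worlds s,t,u,v,w,x,y,z with s→t→u→v→w→x→y→z→s) is antisymmetric. Sending even-indexed worlds to a and odd-indexed worlds to b is a surjective bounded morphism onto the two-world frame with a↔b, which is not antisymmetric.
So no modal formula (or set of formulas) defines exactly the antisymmetric frames.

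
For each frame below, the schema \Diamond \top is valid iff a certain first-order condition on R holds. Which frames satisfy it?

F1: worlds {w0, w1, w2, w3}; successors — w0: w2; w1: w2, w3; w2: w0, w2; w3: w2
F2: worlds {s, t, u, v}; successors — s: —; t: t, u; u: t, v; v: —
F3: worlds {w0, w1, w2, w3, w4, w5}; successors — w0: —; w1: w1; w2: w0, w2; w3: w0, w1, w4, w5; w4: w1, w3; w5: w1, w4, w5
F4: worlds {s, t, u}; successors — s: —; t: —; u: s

The schema corresponds to seriality: \forall x \exists y Rxy.
F1: satisfies the condition.
F2: fails — world s has no successor.
F3: fails — world w0 has no successor.
F4: fails — world s has no successor.

F1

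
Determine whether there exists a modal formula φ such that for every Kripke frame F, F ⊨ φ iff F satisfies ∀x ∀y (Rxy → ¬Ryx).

Modal frame validity is preserved under surjective bounded morphisms.
The 3-cycle (worlds w0,w1,w2 with w0→w1→w2→w0) is asymmetric. Mapping every world to a single reflexive point • is a surjective bounded morphism, and the reflexive point is not asymmetric (R•• but asymmetry requires ¬R••).
So the class is not modally definable.

No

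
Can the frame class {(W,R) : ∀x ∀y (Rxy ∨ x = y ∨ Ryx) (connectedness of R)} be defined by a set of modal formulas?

Any modally definable frame class is closed under disjoint unions.
Take 4 disjoint single-world reflexive frames: each is trivially connected, but their disjoint union has 4 worlds with no edge between distinct components, so it is not connected.
So the class is not modally definable.

No — not modally definable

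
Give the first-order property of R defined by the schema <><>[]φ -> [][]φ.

This is a Sahlqvist (Geach-type) schema ◇^2□^1φ → □^2◇^0φ.
Minimal-valuation argument: fix x; take any y with xR^2y and any z with xR^2z. Set V(φ) to the set of worlds R-reachable from y in exactly 1 step. Then □^1φ holds at y, so the antecedent holds at x; validity forces ◇^0φ at z, giving a w with zR^0w and yR^1w.
First-order correspondent: forall x forall y forall z ((x R^2 y & x R^2 z) -> exists w (yRw & z = w)).

forall x forall y forall z ((x R^2 y & x R^2 z) -> exists w (yRw & z = w))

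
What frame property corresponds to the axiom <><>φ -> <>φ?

transitivity: forall x forall y forall z (Rxy & Ryz -> Rxz)

Replacing φ by ¬φ and contraposing gives the equivalent schema □φ → □□φ.
Suppose □φ→□□φ is valid. Take Rxy, Ryz and set V(φ)={w : Rxw}. Then □φ at x, so □□φ at x, so □φ at y, so φ at z, i.e. Rxz.
Conversely, any frame satisfying forall x forall y forall z (Rxy & Ryz -> Rxz) validates the schema.
Frame condition: forall x forall y forall z (Rxy & Ryz -> Rxz).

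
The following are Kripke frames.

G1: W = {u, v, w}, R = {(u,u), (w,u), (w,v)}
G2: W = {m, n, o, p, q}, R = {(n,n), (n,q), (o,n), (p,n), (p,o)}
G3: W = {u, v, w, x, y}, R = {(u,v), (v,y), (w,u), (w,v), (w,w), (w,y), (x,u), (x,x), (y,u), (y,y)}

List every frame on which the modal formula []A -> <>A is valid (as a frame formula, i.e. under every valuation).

Frame correspondent (Sahlqvist): forall x exists y Rxy — i.e. seriality.
G1: fails — world v has no successor.
G2: fails — world m has no successor.
G3: ✓.

G3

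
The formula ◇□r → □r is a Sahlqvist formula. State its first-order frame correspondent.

the Euclidean property

Equivalently (dual form): ◇r → □◇r.
Suppose ◇r→□◇r is valid. Take Rxy, Rxz and set V(r)={y}. Then ◇r at x, so □◇r at x, so ◇r at z, so some w with Rzw has r; w=y, i.e. Rzy. By symmetry of the argument, Ryz.
Conversely, any frame satisfying ∀x ∀y ∀z (Rxy ∧ Rxz → Ryz) validates the schema.
So the correspondent is the Euclidean property.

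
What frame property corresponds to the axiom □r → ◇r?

Suppose □r→◇r is valid. At any x set V(r)=W. Then □r at x, so ◇r at x, so x has a successor.

seriality: ∀x ∃y Rxy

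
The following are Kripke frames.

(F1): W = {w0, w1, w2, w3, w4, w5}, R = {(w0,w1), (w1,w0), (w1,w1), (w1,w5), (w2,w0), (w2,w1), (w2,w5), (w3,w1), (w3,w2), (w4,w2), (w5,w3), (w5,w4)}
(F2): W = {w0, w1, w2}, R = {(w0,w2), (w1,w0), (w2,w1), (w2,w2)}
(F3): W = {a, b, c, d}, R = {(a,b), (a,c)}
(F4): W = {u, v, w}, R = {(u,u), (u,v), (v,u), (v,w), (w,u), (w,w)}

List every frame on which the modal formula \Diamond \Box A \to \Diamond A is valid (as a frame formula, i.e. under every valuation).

This is the axiom for a generalized confluence (Geach) condition; its first-order frame correspondent is \forall x \forall y (xRy \to \exists w (yRw \wedge xRw)).
(F1): fails — w1Rw5 but no w with w5Rw and w1Rw.
(F2): fails — w1Rw0 but no w with w0Rw and w1Rw.
(F3): fails — aRb but no w with bRw and aRw.
(F4): ✓.

(F4)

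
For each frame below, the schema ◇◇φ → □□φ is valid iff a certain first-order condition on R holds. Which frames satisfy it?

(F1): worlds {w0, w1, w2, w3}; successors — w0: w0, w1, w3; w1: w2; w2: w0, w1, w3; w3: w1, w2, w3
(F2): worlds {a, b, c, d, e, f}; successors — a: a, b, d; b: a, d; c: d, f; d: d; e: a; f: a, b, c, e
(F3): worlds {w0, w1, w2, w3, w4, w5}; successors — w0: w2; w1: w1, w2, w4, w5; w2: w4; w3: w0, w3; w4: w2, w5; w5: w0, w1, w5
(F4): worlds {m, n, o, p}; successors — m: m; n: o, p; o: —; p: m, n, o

This is the axiom for a generalized confluence (Geach) condition; its first-order frame correspondent is ∀x ∀y ∀z ((xR²y ∧ xR²z) → ∃w (y = w ∧ z = w)).
(F1): fails — w0R²w0, w0R²w1 but w0 ≠ w1.
(F2): fails — aR²a, aR²b but a ≠ b.
(F3): fails — w1R²w0, w1R²w1 but w0 ≠ w1.
(F4): fails — nR²m, nR²n but m ≠ n.
Valid on no frame.

none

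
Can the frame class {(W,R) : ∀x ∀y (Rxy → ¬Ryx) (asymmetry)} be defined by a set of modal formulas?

Not modally definable

If a class were modally definable it would be closed under surjective bounded morphisms (Goldblatt–Thomason).
The 5-cycle (worlds 0,1,2,3,4 with 0→1→2→3→4→0) is asymmetric. Mapping every world to a single reflexive point • is a surjective bounded morphism, and the reflexive point is not asymmetric (R•• but asymmetry requires ¬R••).
Hence asymmetry is not modally definable.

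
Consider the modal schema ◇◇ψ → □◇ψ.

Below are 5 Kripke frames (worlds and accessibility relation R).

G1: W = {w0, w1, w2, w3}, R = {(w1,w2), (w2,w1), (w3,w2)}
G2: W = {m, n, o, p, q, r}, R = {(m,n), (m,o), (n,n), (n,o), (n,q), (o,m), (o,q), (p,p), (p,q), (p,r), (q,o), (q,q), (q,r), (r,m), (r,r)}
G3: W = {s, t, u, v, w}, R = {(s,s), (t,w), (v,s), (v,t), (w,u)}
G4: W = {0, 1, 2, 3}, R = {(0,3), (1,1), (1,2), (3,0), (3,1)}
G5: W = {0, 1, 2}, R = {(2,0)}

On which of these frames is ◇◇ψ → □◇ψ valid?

G1, G5

Frame correspondent (Sahlqvist): ∀x ∀y ∀z ((xR²y ∧ xRz) → ∃w (y = w ∧ zRw)) — i.e. a generalized confluence (Geach) condition.
G1: holds.
G2: fails — mR²m, mRn but no w with m=w and nRw.
G3: fails — vR²s, vRt but no w* with s=w* and tRw*.
G4: fails — 1R²1, 1R2 but no w with 1=w and 2Rw.
G5: holds.
Valid on: G1, G5.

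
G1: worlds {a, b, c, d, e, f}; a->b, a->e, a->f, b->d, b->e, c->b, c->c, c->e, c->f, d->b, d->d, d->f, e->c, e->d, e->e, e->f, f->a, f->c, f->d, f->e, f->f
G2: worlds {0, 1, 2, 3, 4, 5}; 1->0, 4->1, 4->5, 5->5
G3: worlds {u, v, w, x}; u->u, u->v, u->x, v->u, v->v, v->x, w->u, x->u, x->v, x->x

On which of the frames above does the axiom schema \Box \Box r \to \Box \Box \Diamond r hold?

G1, G3

Frame correspondent (Sahlqvist): \forall x \forall z (x R^2 z \to \exists w (x R^2 w \wedge zRw)) — i.e. a generalized confluence (Geach) condition.
G1: holds.
G2: fails — 4R²0 but no w with 4R²w and 0Rw.
G3: holds.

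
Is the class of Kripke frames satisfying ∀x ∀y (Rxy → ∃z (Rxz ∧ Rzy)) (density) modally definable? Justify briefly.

Yes: it is density, defined by the C4 schema □□r → □r.
Suppose □□r→□r is valid. Take Rxy and set V(r)={w : xR²w}. Then □□r at x, so □r at x, so r at y, i.e. ∃z(Rxz∧Rzy).

Definable; □□r → □r defines it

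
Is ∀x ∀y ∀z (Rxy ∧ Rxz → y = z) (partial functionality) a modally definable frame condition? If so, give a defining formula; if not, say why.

Yes: it is partial functionality, defined by the CD schema ◇r → □r.
Suppose ◇r→□r is valid. Take Rxy, Rxz and set V(r)={y}. Then ◇r at x, so □r at x, so r at z, i.e. z=y.

Yes — defined by ◇r → □r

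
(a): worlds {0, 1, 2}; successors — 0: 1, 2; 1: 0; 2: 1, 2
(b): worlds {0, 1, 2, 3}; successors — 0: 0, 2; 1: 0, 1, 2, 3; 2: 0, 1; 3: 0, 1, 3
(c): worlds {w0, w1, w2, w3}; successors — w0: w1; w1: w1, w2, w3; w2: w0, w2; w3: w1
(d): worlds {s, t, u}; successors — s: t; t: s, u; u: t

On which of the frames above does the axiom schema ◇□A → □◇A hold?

(b), (d)

The schema corresponds to convergence: ∀x ∀y ∀z (Rxy ∧ Rxz → ∃w (Ryw ∧ Rzw)).
(a): fails — R02 and R01 but 2 and 1 have no common successor.
(b): ✓.
(c): fails — Rw1w2 and Rw1w3 but w2 and w3 have no common successor.
(d): ✓.
Valid on: (b), (d).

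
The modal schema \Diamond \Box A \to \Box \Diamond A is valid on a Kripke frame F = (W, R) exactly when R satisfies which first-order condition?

Suppose ◇□A→□◇A is valid. Take Rxy, Rxz and set V(A)={w : Ryw}. Then □A at y so ◇□A at x, so □◇A at x, so ◇A at z, giving w with Rzw and Ryw.

Convergence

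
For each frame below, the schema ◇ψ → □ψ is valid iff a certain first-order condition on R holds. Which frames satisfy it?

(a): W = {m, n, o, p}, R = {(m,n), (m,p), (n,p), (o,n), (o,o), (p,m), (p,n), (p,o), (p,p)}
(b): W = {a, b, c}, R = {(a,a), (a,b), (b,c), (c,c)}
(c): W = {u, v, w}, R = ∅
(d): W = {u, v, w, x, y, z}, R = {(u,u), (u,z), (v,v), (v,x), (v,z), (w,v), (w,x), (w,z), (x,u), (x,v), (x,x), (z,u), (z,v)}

Frame correspondent (Sahlqvist): ∀x ∀y ∀z (Rxy ∧ Rxz → y = z) — i.e. partial functionality.
(a): fails — m sees both n and p.
(b): fails — a sees both a and b.
(c): holds.
(d): fails — u sees both u and z.
Valid on: (c).

(c)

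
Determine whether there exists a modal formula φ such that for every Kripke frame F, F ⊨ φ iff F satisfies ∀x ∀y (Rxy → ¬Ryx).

Not modally definable

Any modally definable frame class is closed under surjective bounded morphisms.
The 3-cycle (worlds 0,1,2 with 0→1→2→0) is asymmetric. Mapping every world to a single reflexive point • is a surjective bounded morphism, and the reflexive point is not asymmetric (R•• but asymmetry requires ¬R••).
So no modal formula (or set of formulas) defines exactly the asymmetric frames.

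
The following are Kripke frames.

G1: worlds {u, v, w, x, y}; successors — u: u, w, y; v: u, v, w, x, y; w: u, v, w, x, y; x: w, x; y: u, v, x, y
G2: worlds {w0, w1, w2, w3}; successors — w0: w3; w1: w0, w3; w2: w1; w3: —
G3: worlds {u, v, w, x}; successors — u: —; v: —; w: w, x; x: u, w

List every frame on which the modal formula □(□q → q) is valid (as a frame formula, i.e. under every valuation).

The schema corresponds to shift-reflexivity: ∀x ∀y (Rxy → Ryy).
G1: satisfies the condition.
G2: fails — Rw1w0 but not Rw0w0.
G3: fails — Rxu but not Ruu.
Valid on: G1.

G1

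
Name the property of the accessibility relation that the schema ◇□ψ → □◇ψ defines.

Convergence

Suppose ◇□ψ→□◇ψ is valid. Take Rxy, Rxz and set V(ψ)={w : Ryw}. Then □ψ at y so ◇□ψ at x, so □◇ψ at x, so ◇ψ at z, giving w with Rzw and Ryw.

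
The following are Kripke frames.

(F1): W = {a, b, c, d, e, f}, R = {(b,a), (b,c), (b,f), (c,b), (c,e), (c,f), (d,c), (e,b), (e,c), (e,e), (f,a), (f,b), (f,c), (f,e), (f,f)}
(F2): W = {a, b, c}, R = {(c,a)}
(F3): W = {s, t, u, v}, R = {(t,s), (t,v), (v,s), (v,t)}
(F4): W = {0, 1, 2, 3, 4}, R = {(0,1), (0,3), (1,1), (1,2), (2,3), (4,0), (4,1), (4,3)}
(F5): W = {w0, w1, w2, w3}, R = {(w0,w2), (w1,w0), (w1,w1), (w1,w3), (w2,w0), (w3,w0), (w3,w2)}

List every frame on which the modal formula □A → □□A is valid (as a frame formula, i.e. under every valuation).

(F2)

Frame correspondent (Sahlqvist): ∀x ∀y ∀z (Rxy ∧ Ryz → Rxz) — i.e. transitivity.
(F1): fails — Rbc and Rcb but not Rbb.
(F2): satisfies the condition.
(F3): fails — Rvt and Rtv but not Rvv.
(F4): fails — R12 and R23 but not R13.
(F5): fails — Rw1w0 and Rw0w2 but not Rw1w2.
Valid on: (F2).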